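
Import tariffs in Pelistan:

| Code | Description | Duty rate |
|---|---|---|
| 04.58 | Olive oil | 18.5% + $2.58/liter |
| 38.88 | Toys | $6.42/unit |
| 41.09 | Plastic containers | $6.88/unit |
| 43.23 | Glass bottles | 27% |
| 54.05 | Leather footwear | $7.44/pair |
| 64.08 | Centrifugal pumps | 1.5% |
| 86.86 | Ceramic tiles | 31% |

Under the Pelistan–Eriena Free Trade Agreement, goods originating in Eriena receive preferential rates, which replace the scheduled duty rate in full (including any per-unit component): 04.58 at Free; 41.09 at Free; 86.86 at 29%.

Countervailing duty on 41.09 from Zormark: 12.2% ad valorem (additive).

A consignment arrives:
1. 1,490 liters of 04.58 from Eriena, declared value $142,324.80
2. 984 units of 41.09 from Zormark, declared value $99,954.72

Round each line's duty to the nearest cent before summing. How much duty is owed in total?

$18,964.40

Line 1 (04.58, Eriena, 1,490 liters, $142,324.80):
Base rate for 04.58 is 18.5% + $2.58/liter.
Origin Eriena qualifies under the Pelistan–Eriena agreement and 04.58 is covered: preferential rate Free applies instead.
Duty = $142,324.80 × 0% = $0.00.
Line 2 (41.09, Zormark, 984 units, $99,954.72):
Base rate for 41.09 is $6.88/unit.
41.09 has an FTA preferential rate, but origin Zormark is not Eriena; base rate stands.
Additional duty on 41.09 from Zormark: +12.2% ad valorem. Applied ad valorem rate = 12.2%.
Duty = $99,954.72 × 12.2% + 984 × $6.88 = $18,964.40.
Total = $0.00 + $18,964.40 = $18,964.40.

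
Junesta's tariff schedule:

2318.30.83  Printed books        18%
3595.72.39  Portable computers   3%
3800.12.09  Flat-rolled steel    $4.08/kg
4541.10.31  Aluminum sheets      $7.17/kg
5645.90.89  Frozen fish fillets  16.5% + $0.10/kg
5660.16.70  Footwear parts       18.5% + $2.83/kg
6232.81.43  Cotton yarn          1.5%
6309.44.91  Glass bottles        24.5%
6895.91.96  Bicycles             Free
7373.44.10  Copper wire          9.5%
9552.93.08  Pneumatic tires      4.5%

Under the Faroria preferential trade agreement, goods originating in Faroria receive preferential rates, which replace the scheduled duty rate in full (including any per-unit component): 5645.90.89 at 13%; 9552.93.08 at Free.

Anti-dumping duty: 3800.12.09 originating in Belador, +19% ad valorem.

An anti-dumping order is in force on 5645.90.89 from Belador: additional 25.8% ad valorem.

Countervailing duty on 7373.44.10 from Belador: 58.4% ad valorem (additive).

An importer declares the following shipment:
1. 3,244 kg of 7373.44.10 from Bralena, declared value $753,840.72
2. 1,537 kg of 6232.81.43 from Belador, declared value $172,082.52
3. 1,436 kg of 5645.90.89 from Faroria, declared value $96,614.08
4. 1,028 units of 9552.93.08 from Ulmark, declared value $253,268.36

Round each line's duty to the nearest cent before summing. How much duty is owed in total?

Line 1 (7373.44.10, Bralena, 3,244 kg, $753,840.72):
Base rate for 7373.44.10 is 9.5%.
The additional-duty order on 7373.44.10 targets Belador, not Bralena; it does not apply.
Duty = $753,840.72 × 9.5% = $71,614.87.
Line 2 (6232.81.43, Belador, 1,537 kg, $172,082.52):
Base rate for 6232.81.43 is 1.5%.
Duty = $172,082.52 × 1.5% = $2,581.24.
Line 3 (5645.90.89, Faroria, 1,436 kg, $96,614.08):
Base rate for 5645.90.89 is 16.5% + $0.10/kg.
Origin Faroria qualifies under the Junesta–Faroria agreement and 5645.90.89 is covered: preferential rate 13% applies instead.
The additional-duty order on 5645.90.89 targets Belador, not Faroria; it does not apply.
Duty = $96,614.08 × 13% = $12,559.83.
Line 4 (9552.93.08, Ulmark, 1,028 units, $253,268.36):
Base rate for 9552.93.08 is 4.5%.
9552.93.08 has an FTA preferential rate, but origin Ulmark is not Faroria; base rate stands.
Duty = $253,268.36 × 4.5% = $11,397.08.
Total = $71,614.87 + $2,581.24 + $12,559.83 + $11,397.08 = $98,153.02.

$98,153.02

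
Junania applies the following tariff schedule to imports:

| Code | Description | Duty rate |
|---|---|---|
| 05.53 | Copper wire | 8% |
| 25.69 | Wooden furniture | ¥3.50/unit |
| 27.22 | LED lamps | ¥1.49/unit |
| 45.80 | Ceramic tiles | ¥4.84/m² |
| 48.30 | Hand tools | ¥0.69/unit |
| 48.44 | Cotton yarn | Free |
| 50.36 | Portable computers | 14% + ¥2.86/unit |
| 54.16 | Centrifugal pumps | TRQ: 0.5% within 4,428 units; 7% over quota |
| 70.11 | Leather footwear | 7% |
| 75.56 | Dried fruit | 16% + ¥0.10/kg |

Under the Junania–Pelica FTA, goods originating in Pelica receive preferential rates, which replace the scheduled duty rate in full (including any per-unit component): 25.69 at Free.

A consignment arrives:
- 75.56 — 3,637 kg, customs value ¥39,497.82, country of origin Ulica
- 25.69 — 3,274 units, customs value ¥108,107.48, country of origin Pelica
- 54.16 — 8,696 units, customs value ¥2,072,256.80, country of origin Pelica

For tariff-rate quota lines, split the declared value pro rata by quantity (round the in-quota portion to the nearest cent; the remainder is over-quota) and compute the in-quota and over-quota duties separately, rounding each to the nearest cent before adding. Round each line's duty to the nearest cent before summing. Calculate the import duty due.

Line 1 (75.56, Ulica, 3,637 kg, ¥39,497.82):
Base rate for 75.56 is 16% + ¥0.10/kg.
Duty = ¥39,497.82 × 16% + 3,637 × ¥0.10 = ¥6,683.35.
Line 2 (25.69, Pelica, 3,274 units, ¥108,107.48):
Base rate for 25.69 is ¥3.50/unit.
Origin Pelica qualifies under the Junania–Pelica agreement and 25.69 is covered: preferential rate Free applies instead.
Duty = ¥108,107.48 × 0% = ¥0.00.
Line 3 (54.16, Pelica, 8,696 units, ¥2,072,256.80):
Code 54.16 is under a tariff-rate quota (threshold 4,428 units). In-quota: 4,428 units at 0.5%; over-quota: 4,268 units at 7%.
Pro-rata value split: in-quota = ¥2,072,256.80 × 4,428/8,696 = ¥1,055,192.40; over-quota = ¥2,072,256.80 − ¥1,055,192.40 = ¥1,017,064.40.
In-quota duty = ¥1,055,192.40 × 0.5% = ¥5,275.96. Over-quota duty = ¥1,017,064.40 × 7% = ¥71,194.51.
Line duty = ¥5,275.96 + ¥71,194.51 = ¥76,470.47.
Total = ¥6,683.35 + ¥0.00 + ¥76,470.47 = ¥83,153.82.

¥83,153.82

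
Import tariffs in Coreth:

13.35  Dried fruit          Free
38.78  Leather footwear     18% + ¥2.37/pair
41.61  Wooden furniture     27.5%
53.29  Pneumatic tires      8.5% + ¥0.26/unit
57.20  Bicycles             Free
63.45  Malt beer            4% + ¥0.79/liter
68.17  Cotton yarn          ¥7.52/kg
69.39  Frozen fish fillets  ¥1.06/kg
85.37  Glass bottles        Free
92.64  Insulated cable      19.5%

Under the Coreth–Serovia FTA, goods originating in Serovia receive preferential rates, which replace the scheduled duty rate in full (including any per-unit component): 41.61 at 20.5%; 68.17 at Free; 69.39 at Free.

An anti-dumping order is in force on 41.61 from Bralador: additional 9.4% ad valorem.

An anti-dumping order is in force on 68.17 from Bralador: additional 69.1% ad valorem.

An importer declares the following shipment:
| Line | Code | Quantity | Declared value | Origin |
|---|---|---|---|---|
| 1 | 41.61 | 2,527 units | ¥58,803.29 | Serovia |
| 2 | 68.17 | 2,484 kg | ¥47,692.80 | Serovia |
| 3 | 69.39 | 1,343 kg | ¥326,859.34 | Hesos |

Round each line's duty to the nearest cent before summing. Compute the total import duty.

¥13,478.25

Line 1 (41.61, Serovia, 2,527 units, ¥58,803.29):
Base rate for 41.61 is 27.5%.
Origin Serovia qualifies under the Coreth–Serovia agreement and 41.61 is covered: preferential rate 20.5% applies instead.
The additional-duty order on 41.61 targets Bralador, not Serovia; it does not apply.
Duty = ¥58,803.29 × 20.5% = ¥12,054.67.
Line 2 (68.17, Serovia, 2,484 kg, ¥47,692.80):
Base rate for 68.17 is ¥7.52/kg.
Origin Serovia qualifies under the Coreth–Serovia agreement and 68.17 is covered: preferential rate Free applies instead.
The additional-duty order on 68.17 targets Bralador, not Serovia; it does not apply.
Duty = ¥47,692.80 × 0% = ¥0.00.
Line 3 (69.39, Hesos, 1,343 kg, ¥326,859.34):
Base rate for 69.39 is ¥1.06/kg.
69.39 has an FTA preferential rate, but origin Hesos is not Serovia; base rate stands.
Duty = 1,343 × ¥1.06 = ¥1,423.58.
Total = ¥12,054.67 + ¥0.00 + ¥1,423.58 = ¥13,478.25.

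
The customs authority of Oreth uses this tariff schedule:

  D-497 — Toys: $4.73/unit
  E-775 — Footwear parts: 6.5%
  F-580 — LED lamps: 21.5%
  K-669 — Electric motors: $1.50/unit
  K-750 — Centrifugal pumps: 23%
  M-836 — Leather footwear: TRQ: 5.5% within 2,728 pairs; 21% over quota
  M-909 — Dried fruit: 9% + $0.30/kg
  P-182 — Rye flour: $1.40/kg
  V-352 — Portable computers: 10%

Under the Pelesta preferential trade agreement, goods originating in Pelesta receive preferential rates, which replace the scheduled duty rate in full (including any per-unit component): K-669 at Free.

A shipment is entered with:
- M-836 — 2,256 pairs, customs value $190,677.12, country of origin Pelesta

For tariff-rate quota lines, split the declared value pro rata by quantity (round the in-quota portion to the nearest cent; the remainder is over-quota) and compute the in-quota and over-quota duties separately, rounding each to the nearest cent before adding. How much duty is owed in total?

$10,487.24

Line 1 (M-836, Pelesta, 2,256 pairs, $190,677.12):
Code M-836 is under a tariff-rate quota (threshold 2,728 pairs). Quantity 2,256 pairs is within the quota, so the in-quota rate 5.5% applies to the full value.
Duty = $190,677.12 × 5.5% = $10,487.24.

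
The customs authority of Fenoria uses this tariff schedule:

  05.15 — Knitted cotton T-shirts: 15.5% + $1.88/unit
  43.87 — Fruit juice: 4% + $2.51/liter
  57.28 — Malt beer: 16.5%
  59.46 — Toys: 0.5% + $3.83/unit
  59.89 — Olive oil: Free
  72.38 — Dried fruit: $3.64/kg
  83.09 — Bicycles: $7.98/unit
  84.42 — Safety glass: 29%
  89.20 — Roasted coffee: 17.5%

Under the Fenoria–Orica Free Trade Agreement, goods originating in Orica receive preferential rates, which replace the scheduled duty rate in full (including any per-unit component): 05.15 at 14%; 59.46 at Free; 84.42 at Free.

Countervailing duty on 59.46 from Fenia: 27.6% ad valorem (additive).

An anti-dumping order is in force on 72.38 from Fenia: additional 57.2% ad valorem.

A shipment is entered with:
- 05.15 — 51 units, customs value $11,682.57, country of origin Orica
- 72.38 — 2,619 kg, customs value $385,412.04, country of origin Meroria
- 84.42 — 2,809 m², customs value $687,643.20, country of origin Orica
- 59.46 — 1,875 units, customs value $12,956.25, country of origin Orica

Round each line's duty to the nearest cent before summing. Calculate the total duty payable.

$11,168.72

Line 1 (05.15, Orica, 51 units, $11,682.57):
Base rate for 05.15 is 15.5% + $1.88/unit.
Origin Orica qualifies under the Fenoria–Orica agreement and 05.15 is covered: preferential rate 14% applies instead.
Duty = $11,682.57 × 14% = $1,635.56.
Line 2 (72.38, Meroria, 2,619 kg, $385,412.04):
Base rate for 72.38 is $3.64/kg.
The additional-duty order on 72.38 targets Fenia, not Meroria; it does not apply.
Duty = 2,619 × $3.64 = $9,533.16.
Line 3 (84.42, Orica, 2,809 m², $687,643.20):
Base rate for 84.42 is 29%.
Origin Orica qualifies under the Fenoria–Orica agreement and 84.42 is covered: preferential rate Free applies instead.
Duty = $687,643.20 × 0% = $0.00.
Line 4 (59.46, Orica, 1,875 units, $12,956.25):
Base rate for 59.46 is 0.5% + $3.83/unit.
Origin Orica qualifies under the Fenoria–Orica agreement and 59.46 is covered: preferential rate Free applies instead.
The additional-duty order on 59.46 targets Fenia, not Orica; it does not apply.
Duty = $12,956.25 × 0% = $0.00.
Total = $1,635.56 + $9,533.16 + $0.00 + $0.00 = $11,168.72.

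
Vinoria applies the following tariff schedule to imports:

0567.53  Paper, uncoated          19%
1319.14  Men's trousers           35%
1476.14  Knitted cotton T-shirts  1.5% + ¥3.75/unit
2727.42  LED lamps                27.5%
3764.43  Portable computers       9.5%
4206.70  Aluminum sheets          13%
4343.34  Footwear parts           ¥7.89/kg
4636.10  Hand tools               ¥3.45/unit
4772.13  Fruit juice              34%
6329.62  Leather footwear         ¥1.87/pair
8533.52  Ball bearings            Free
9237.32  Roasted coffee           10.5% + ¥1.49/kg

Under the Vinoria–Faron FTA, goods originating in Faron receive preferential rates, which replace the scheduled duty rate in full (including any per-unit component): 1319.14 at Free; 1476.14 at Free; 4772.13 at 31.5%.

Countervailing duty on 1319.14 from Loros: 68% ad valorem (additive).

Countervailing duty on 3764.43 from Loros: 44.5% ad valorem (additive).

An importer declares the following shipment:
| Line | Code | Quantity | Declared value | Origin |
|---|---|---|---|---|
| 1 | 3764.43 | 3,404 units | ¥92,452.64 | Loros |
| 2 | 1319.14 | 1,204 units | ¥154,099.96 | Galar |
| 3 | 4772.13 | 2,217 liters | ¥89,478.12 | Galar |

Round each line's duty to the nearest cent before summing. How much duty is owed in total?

Line 1 (3764.43, Loros, 3,404 units, ¥92,452.64):
Base rate for 3764.43 is 9.5%.
Additional duty on 3764.43 from Loros: +44.5%. Applied ad valorem rate: 9.5% + 44.5% = 54%.
Duty = ¥92,452.64 × 54% = ¥49,924.43.
Line 2 (1319.14, Galar, 1,204 units, ¥154,099.96):
Base rate for 1319.14 is 35%.
1319.14 has an FTA preferential rate, but origin Galar is not Faron; base rate stands.
The additional-duty order on 1319.14 targets Loros, not Galar; it does not apply.
Duty = ¥154,099.96 × 35% = ¥53,934.99.
Line 3 (4772.13, Galar, 2,217 liters, ¥89,478.12):
Base rate for 4772.13 is 34%.
4772.13 has an FTA preferential rate, but origin Galar is not Faron; base rate stands.
Duty = ¥89,478.12 × 34% = ¥30,422.56.
Total = ¥49,924.43 + ¥53,934.99 + ¥30,422.56 = ¥134,281.98.

¥134,281.98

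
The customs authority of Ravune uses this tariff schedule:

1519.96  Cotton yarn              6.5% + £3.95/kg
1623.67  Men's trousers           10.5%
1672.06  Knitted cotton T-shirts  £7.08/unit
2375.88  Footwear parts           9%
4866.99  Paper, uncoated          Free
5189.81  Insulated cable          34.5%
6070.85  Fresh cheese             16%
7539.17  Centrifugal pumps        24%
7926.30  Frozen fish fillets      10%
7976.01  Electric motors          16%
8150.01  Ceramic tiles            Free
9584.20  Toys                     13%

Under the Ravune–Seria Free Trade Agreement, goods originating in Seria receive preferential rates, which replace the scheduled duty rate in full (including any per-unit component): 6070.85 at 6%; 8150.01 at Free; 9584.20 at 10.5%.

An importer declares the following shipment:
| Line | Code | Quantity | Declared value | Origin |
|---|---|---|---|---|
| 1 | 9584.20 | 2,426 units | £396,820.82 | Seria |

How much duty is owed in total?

£41,666.19

Line 1 (9584.20, Seria, 2,426 units, £396,820.82):
Base rate for 9584.20 is 13%.
Origin Seria qualifies under the Ravune–Seria agreement and 9584.20 is covered: preferential rate 10.5% applies instead.
Duty = £396,820.82 × 10.5% = £41,666.19.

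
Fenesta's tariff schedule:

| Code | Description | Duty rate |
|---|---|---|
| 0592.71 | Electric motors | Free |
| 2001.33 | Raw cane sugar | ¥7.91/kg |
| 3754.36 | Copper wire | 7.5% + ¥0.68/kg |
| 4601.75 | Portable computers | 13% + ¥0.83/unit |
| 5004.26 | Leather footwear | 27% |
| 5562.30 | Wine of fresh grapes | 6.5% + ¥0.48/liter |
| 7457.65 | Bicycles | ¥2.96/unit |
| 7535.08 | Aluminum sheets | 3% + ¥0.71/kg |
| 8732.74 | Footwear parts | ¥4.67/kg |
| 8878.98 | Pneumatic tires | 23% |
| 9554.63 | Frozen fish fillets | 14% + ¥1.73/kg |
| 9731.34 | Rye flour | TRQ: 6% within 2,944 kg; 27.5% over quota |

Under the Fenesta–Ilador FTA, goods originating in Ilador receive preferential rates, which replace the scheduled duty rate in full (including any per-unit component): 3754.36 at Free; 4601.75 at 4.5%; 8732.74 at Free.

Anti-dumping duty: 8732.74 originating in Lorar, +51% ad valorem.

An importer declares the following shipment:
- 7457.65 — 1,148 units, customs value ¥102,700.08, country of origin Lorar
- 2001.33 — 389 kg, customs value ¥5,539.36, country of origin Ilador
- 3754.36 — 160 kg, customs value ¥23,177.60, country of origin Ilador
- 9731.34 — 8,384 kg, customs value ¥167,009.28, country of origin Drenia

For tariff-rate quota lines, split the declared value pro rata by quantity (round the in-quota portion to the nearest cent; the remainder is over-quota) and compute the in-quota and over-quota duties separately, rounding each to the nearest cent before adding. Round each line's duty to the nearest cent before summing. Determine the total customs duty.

Line 1 (7457.65, Lorar, 1,148 units, ¥102,700.08):
Base rate for 7457.65 is ¥2.96/unit.
Duty = 1,148 × ¥2.96 = ¥3,398.08.
Line 2 (2001.33, Ilador, 389 kg, ¥5,539.36):
Base rate for 2001.33 is ¥7.91/kg.
Origin Ilador is the FTA partner but 2001.33 is not on the preference list; base rate stands.
Duty = 389 × ¥7.91 = ¥3,076.99.
Line 3 (3754.36, Ilador, 160 kg, ¥23,177.60):
Base rate for 3754.36 is 7.5% + ¥0.68/kg.
Origin Ilador qualifies under the Fenesta–Ilador agreement and 3754.36 is covered: preferential rate Free applies instead.
Duty = ¥23,177.60 × 0% = ¥0.00.
Line 4 (9731.34, Drenia, 8,384 kg, ¥167,009.28):
Code 9731.34 is under a tariff-rate quota (threshold 2,944 kg). In-quota: 2,944 kg at 6%; over-quota: 5,440 kg at 27.5%.
Pro-rata value split: in-quota = ¥167,009.28 × 2,944/8,384 = ¥58,644.48; over-quota = ¥167,009.28 − ¥58,644.48 = ¥108,364.80.
In-quota duty = ¥58,644.48 × 6% = ¥3,518.67. Over-quota duty = ¥108,364.80 × 27.5% = ¥29,800.32.
Line duty = ¥3,518.67 + ¥29,800.32 = ¥33,318.99.
Total = ¥3,398.08 + ¥3,076.99 + ¥0.00 + ¥33,318.99 = ¥39,794.06.

¥39,794.06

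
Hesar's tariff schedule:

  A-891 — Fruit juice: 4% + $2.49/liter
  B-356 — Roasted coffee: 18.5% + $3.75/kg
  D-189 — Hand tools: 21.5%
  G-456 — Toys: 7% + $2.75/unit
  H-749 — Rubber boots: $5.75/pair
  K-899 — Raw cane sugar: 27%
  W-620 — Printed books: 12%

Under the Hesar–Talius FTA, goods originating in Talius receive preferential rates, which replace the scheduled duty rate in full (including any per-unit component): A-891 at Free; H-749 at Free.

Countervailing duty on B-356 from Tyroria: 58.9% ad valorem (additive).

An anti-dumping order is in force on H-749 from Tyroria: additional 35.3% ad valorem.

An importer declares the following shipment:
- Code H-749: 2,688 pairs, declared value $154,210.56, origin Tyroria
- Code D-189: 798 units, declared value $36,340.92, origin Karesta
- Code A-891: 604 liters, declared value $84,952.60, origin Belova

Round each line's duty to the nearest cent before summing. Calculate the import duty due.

$82,607.69

Line 1 (H-749, Tyroria, 2,688 pairs, $154,210.56):
Base rate for H-749 is $5.75/pair.
H-749 has an FTA preferential rate, but origin Tyroria is not Talius; base rate stands.
Additional duty on H-749 from Tyroria: +35.3% ad valorem. Applied ad valorem rate = 35.3%.
Duty = $154,210.56 × 35.3% + 2,688 × $5.75 = $69,892.33.
Line 2 (D-189, Karesta, 798 units, $36,340.92):
Base rate for D-189 is 21.5%.
Duty = $36,340.92 × 21.5% = $7,813.30.
Line 3 (A-891, Belova, 604 liters, $84,952.60):
Base rate for A-891 is 4% + $2.49/liter.
A-891 has an FTA preferential rate, but origin Belova is not Talius; base rate stands.
Duty = $84,952.60 × 4% + 604 × $2.49 = $4,902.06.
Total = $69,892.33 + $7,813.30 + $4,902.06 = $82,607.69.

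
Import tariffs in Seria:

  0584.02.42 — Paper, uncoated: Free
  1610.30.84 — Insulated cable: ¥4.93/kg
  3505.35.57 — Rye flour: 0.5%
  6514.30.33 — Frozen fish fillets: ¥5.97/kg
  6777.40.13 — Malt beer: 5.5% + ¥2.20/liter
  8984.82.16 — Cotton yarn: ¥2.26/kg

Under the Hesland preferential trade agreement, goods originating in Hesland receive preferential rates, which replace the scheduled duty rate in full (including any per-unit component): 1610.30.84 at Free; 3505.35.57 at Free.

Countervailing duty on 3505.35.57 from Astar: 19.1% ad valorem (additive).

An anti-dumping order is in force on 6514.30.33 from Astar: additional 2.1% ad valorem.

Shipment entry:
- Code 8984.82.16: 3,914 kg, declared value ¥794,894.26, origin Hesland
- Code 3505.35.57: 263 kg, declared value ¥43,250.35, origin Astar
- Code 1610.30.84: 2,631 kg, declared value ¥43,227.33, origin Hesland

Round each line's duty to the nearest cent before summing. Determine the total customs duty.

Line 1 (8984.82.16, Hesland, 3,914 kg, ¥794,894.26):
Base rate for 8984.82.16 is ¥2.26/kg.
Origin Hesland is the FTA partner but 8984.82.16 is not on the preference list; base rate stands.
Duty = 3,914 × ¥2.26 = ¥8,845.64.
Line 2 (3505.35.57, Astar, 263 kg, ¥43,250.35):
Base rate for 3505.35.57 is 0.5%.
3505.35.57 has an FTA preferential rate, but origin Astar is not Hesland; base rate stands.
Additional duty on 3505.35.57 from Astar: +19.1%. Applied ad valorem rate: 0.5% + 19.1% = 19.6%.
Duty = ¥43,250.35 × 19.6% = ¥8,477.07.
Line 3 (1610.30.84, Hesland, 2,631 kg, ¥43,227.33):
Base rate for 1610.30.84 is ¥4.93/kg.
Origin Hesland qualifies under the Seria–Hesland agreement and 1610.30.84 is covered: preferential rate Free applies instead.
Duty = ¥43,227.33 × 0% = ¥0.00.
Total = ¥8,845.64 + ¥8,477.07 + ¥0.00 = ¥17,322.71.

¥17,322.71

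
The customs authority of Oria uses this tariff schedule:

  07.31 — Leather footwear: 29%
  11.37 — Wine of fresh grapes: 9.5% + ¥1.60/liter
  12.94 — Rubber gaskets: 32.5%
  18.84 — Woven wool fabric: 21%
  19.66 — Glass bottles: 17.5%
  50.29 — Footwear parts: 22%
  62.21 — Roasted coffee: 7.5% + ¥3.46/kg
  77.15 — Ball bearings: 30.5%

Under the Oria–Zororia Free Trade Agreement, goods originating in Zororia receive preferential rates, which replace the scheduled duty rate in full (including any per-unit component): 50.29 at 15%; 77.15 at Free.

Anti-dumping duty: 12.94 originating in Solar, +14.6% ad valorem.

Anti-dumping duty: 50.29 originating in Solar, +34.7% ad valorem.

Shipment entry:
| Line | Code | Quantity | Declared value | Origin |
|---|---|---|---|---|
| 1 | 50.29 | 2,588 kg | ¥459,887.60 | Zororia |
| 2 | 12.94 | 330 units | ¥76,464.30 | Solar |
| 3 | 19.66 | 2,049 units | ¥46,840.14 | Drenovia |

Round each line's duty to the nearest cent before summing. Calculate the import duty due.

Line 1 (50.29, Zororia, 2,588 kg, ¥459,887.60):
Base rate for 50.29 is 22%.
Origin Zororia qualifies under the Oria–Zororia agreement and 50.29 is covered: preferential rate 15% applies instead.
The additional-duty order on 50.29 targets Solar, not Zororia; it does not apply.
Duty = ¥459,887.60 × 15% = ¥68,983.14.
Line 2 (12.94, Solar, 330 units, ¥76,464.30):
Base rate for 12.94 is 32.5%.
Additional duty on 12.94 from Solar: +14.6%. Applied ad valorem rate: 32.5% + 14.6% = 47.1%.
Duty = ¥76,464.30 × 47.1% = ¥36,014.69.
Line 3 (19.66, Drenovia, 2,049 units, ¥46,840.14):
Base rate for 19.66 is 17.5%.
Duty = ¥46,840.14 × 17.5% = ¥8,197.02.
Total = ¥68,983.14 + ¥36,014.69 + ¥8,197.02 = ¥113,194.85.

¥113,194.85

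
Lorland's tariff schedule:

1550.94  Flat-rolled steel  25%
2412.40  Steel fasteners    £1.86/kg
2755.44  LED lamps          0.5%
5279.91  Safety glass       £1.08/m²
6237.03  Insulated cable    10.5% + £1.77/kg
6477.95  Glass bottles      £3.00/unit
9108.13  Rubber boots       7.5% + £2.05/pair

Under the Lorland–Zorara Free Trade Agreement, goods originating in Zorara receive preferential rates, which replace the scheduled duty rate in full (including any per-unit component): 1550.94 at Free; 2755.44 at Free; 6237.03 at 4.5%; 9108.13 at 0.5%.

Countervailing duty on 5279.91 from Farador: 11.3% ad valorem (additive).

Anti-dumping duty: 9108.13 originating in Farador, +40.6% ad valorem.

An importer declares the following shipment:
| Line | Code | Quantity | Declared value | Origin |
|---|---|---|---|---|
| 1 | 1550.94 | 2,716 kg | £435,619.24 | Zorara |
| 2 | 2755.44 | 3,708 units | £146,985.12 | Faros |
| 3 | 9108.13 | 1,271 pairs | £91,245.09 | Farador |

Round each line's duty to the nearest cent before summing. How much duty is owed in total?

Line 1 (1550.94, Zorara, 2,716 kg, £435,619.24):
Base rate for 1550.94 is 25%.
Origin Zorara qualifies under the Lorland–Zorara agreement and 1550.94 is covered: preferential rate Free applies instead.
Duty = £435,619.24 × 0% = £0.00.
Line 2 (2755.44, Faros, 3,708 units, £146,985.12):
Base rate for 2755.44 is 0.5%.
2755.44 has an FTA preferential rate, but origin Faros is not Zorara; base rate stands.
Duty = £146,985.12 × 0.5% = £734.93.
Line 3 (9108.13, Farador, 1,271 pairs, £91,245.09):
Base rate for 9108.13 is 7.5% + £2.05/pair.
9108.13 has an FTA preferential rate, but origin Farador is not Zorara; base rate stands.
Additional duty on 9108.13 from Farador: +40.6%. Applied ad valorem rate: 7.5% + 40.6% = 48.1%.
Duty = £91,245.09 × 48.1% + 1,271 × £2.05 = £46,494.44.
Total = £0.00 + £734.93 + £46,494.44 = £47,229.37.

£47,229.37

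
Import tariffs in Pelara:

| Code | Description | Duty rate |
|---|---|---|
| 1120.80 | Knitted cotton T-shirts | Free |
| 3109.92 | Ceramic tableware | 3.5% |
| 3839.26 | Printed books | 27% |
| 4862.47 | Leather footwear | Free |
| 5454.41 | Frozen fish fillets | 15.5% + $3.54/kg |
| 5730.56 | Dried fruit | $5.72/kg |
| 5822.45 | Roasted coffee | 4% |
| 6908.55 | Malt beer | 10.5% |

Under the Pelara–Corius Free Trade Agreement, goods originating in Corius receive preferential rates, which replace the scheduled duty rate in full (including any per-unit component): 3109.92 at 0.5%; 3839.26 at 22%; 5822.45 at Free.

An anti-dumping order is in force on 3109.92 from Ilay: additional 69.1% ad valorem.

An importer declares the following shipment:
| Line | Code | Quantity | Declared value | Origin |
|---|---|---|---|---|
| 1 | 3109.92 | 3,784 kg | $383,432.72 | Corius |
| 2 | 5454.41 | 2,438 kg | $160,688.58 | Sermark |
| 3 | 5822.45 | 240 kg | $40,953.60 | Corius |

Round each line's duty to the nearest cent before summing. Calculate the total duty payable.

$35,454.41

Line 1 (3109.92, Corius, 3,784 kg, $383,432.72):
Base rate for 3109.92 is 3.5%.
Origin Corius qualifies under the Pelara–Corius agreement and 3109.92 is covered: preferential rate 0.5% applies instead.
The additional-duty order on 3109.92 targets Ilay, not Corius; it does not apply.
Duty = $383,432.72 × 0.5% = $1,917.16.
Line 2 (5454.41, Sermark, 2,438 kg, $160,688.58):
Base rate for 5454.41 is 15.5% + $3.54/kg.
Duty = $160,688.58 × 15.5% + 2,438 × $3.54 = $33,537.25.
Line 3 (5822.45, Corius, 240 kg, $40,953.60):
Base rate for 5822.45 is 4%.
Origin Corius qualifies under the Pelara–Corius agreement and 5822.45 is covered: preferential rate Free applies instead.
Duty = $40,953.60 × 0% = $0.00.
Total = $1,917.16 + $33,537.25 + $0.00 = $35,454.41.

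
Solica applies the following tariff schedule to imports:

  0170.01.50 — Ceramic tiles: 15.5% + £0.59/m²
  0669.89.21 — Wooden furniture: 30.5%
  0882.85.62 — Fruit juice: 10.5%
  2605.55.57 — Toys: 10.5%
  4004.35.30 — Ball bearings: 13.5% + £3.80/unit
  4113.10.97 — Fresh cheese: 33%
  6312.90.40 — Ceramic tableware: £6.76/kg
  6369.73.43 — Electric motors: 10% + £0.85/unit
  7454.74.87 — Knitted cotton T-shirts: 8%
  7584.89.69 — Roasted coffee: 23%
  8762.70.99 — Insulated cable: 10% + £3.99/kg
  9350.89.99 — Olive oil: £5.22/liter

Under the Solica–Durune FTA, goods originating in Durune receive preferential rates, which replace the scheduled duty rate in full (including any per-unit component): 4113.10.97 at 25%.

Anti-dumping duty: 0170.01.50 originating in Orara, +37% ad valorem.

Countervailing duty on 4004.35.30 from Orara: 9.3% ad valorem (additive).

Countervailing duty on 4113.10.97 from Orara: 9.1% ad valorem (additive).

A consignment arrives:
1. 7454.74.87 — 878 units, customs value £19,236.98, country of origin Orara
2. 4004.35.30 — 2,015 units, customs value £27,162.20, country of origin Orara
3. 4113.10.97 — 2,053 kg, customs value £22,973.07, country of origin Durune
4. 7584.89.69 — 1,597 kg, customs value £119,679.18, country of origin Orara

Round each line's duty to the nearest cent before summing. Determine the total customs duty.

Line 1 (7454.74.87, Orara, 878 units, £19,236.98):
Base rate for 7454.74.87 is 8%.
Duty = £19,236.98 × 8% = £1,538.96.
Line 2 (4004.35.30, Orara, 2,015 units, £27,162.20):
Base rate for 4004.35.30 is 13.5% + £3.80/unit.
Additional duty on 4004.35.30 from Orara: +9.3%. Applied ad valorem rate: 13.5% + 9.3% = 22.8%.
Duty = £27,162.20 × 22.8% + 2,015 × £3.80 = £13,849.98.
Line 3 (4113.10.97, Durune, 2,053 kg, £22,973.07):
Base rate for 4113.10.97 is 33%.
Origin Durune qualifies under the Solica–Durune agreement and 4113.10.97 is covered: preferential rate 25% applies instead.
The additional-duty order on 4113.10.97 targets Orara, not Durune; it does not apply.
Duty = £22,973.07 × 25% = £5,743.27.
Line 4 (7584.89.69, Orara, 1,597 kg, £119,679.18):
Base rate for 7584.89.69 is 23%.
Duty = £119,679.18 × 23% = £27,526.21.
Total = £1,538.96 + £13,849.98 + £5,743.27 + £27,526.21 = £48,658.42.

£48,658.42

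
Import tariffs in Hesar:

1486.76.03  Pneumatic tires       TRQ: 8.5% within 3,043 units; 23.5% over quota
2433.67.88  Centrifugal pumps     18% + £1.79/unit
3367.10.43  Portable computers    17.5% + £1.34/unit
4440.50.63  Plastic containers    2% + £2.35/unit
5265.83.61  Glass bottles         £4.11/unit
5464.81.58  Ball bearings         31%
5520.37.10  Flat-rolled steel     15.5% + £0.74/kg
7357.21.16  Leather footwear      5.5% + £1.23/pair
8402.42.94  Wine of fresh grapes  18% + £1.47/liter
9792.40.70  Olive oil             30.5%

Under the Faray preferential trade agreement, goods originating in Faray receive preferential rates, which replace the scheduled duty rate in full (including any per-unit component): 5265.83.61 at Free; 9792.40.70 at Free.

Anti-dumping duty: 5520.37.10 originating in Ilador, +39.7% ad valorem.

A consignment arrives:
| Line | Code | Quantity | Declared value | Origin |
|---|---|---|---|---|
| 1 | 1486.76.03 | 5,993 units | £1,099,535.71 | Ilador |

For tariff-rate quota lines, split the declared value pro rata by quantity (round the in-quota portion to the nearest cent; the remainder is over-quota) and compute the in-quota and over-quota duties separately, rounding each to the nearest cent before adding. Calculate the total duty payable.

Line 1 (1486.76.03, Ilador, 5,993 units, £1,099,535.71):
Code 1486.76.03 is under a tariff-rate quota (threshold 3,043 units). In-quota: 3,043 units at 8.5%; over-quota: 2,950 units at 23.5%.
Pro-rata value split: in-quota = £1,099,535.71 × 3,043/5,993 = £558,299.21; over-quota = £1,099,535.71 − £558,299.21 = £541,236.50.
In-quota duty = £558,299.21 × 8.5% = £47,455.43. Over-quota duty = £541,236.50 × 23.5% = £127,190.58.
Line duty = £47,455.43 + £127,190.58 = £174,646.01.

£174,646.01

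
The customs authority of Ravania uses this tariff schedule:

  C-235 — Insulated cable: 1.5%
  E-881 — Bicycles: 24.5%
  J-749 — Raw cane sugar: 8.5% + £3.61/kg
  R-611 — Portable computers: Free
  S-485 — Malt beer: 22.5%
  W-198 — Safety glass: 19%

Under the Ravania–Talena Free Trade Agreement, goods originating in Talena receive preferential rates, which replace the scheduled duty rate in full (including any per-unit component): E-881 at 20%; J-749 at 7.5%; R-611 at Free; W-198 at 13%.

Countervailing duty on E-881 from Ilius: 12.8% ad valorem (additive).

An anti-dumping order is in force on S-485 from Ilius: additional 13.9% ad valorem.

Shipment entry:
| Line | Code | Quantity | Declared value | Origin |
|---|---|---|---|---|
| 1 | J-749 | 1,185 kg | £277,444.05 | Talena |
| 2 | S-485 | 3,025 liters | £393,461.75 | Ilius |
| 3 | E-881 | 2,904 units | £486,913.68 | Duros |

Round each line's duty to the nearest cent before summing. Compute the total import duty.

£283,322.23

Line 1 (J-749, Talena, 1,185 kg, £277,444.05):
Base rate for J-749 is 8.5% + £3.61/kg.
Origin Talena qualifies under the Ravania–Talena agreement and J-749 is covered: preferential rate 7.5% applies instead.
Duty = £277,444.05 × 7.5% = £20,808.30.
Line 2 (S-485, Ilius, 3,025 liters, £393,461.75):
Base rate for S-485 is 22.5%.
Additional duty on S-485 from Ilius: +13.9%. Applied ad valorem rate: 22.5% + 13.9% = 36.4%.
Duty = £393,461.75 × 36.4% = £143,220.08.
Line 3 (E-881, Duros, 2,904 units, £486,913.68):
Base rate for E-881 is 24.5%.
E-881 has an FTA preferential rate, but origin Duros is not Talena; base rate stands.
The additional-duty order on E-881 targets Ilius, not Duros; it does not apply.
Duty = £486,913.68 × 24.5% = £119,293.85.
Total = £20,808.30 + £143,220.08 + £119,293.85 = £283,322.23.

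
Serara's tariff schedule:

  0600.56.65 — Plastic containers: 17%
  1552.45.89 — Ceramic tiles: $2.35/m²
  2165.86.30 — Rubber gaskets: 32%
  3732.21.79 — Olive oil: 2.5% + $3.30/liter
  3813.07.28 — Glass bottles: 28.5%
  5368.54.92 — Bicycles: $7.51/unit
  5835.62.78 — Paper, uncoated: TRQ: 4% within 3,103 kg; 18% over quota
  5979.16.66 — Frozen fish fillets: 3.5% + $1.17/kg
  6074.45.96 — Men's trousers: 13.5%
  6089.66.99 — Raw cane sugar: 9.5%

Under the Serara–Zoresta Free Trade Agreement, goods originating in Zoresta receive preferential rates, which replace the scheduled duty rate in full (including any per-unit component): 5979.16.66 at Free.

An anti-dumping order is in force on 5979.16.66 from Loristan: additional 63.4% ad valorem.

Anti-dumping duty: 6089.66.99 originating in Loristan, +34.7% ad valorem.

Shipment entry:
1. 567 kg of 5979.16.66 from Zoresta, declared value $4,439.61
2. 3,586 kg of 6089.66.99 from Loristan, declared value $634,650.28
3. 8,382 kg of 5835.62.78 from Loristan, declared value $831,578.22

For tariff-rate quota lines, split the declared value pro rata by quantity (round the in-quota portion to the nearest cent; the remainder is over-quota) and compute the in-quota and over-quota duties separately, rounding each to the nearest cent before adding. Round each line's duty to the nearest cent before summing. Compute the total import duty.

Line 1 (5979.16.66, Zoresta, 567 kg, $4,439.61):
Base rate for 5979.16.66 is 3.5% + $1.17/kg.
Origin Zoresta qualifies under the Serara–Zoresta agreement and 5979.16.66 is covered: preferential rate Free applies instead.
The additional-duty order on 5979.16.66 targets Loristan, not Zoresta; it does not apply.
Duty = $4,439.61 × 0% = $0.00.
Line 2 (6089.66.99, Loristan, 3,586 kg, $634,650.28):
Base rate for 6089.66.99 is 9.5%.
Additional duty on 6089.66.99 from Loristan: +34.7%. Applied ad valorem rate: 9.5% + 34.7% = 44.2%.
Duty = $634,650.28 × 44.2% = $280,515.42.
Line 3 (5835.62.78, Loristan, 8,382 kg, $831,578.22):
Code 5835.62.78 is under a tariff-rate quota (threshold 3,103 kg). In-quota: 3,103 kg at 4%; over-quota: 5,279 kg at 18%.
Pro-rata value split: in-quota = $831,578.22 × 3,103/8,382 = $307,848.63; over-quota = $831,578.22 − $307,848.63 = $523,729.59.
In-quota duty = $307,848.63 × 4% = $12,313.95. Over-quota duty = $523,729.59 × 18% = $94,271.33.
Line duty = $12,313.95 + $94,271.33 = $106,585.28.
Total = $0.00 + $280,515.42 + $106,585.28 = $387,100.70.

$387,100.70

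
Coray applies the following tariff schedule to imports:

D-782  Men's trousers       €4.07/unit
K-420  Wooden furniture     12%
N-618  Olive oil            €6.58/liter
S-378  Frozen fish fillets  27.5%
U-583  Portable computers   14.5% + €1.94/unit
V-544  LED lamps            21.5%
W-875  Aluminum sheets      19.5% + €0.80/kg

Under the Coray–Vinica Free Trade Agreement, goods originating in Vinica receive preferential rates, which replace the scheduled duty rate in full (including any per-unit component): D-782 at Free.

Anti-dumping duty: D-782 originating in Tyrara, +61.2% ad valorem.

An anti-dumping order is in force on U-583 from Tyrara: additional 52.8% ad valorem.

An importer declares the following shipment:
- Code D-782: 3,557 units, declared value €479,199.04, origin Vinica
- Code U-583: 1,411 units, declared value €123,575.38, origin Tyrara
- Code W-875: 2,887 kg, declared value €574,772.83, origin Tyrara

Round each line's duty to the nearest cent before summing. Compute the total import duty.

Line 1 (D-782, Vinica, 3,557 units, €479,199.04):
Base rate for D-782 is €4.07/unit.
Origin Vinica qualifies under the Coray–Vinica agreement and D-782 is covered: preferential rate Free applies instead.
The additional-duty order on D-782 targets Tyrara, not Vinica; it does not apply.
Duty = €479,199.04 × 0% = €0.00.
Line 2 (U-583, Tyrara, 1,411 units, €123,575.38):
Base rate for U-583 is 14.5% + €1.94/unit.
Additional duty on U-583 from Tyrara: +52.8%. Applied ad valorem rate: 14.5% + 52.8% = 67.3%.
Duty = €123,575.38 × 67.3% + 1,411 × €1.94 = €85,903.57.
Line 3 (W-875, Tyrara, 2,887 kg, €574,772.83):
Base rate for W-875 is 19.5% + €0.80/kg.
Duty = €574,772.83 × 19.5% + 2,887 × €0.80 = €114,390.30.
Total = €0.00 + €85,903.57 + €114,390.30 = €200,293.87.

€200,293.87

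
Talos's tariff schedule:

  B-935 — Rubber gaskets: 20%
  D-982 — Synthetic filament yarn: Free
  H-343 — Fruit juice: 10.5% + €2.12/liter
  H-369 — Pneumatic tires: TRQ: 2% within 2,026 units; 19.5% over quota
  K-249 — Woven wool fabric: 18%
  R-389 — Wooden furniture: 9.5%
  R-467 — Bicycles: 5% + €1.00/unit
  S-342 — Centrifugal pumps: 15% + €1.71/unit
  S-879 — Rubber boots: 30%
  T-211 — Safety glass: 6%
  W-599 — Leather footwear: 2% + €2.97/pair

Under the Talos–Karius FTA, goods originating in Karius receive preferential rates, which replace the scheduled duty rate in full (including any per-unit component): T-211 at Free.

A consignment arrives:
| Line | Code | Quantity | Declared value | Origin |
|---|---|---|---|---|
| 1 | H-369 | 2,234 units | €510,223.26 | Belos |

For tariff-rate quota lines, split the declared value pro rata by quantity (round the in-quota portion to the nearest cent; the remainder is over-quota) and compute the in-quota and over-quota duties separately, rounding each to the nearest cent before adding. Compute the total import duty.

€18,517.86

Line 1 (H-369, Belos, 2,234 units, €510,223.26):
Code H-369 is under a tariff-rate quota (threshold 2,026 units). In-quota: 2,026 units at 2%; over-quota: 208 units at 19.5%.
Pro-rata value split: in-quota = €510,223.26 × 2,026/2,234 = €462,718.14; over-quota = €510,223.26 − €462,718.14 = €47,505.12.
In-quota duty = €462,718.14 × 2% = €9,254.36. Over-quota duty = €47,505.12 × 19.5% = €9,263.50.
Line duty = €9,254.36 + €9,263.50 = €18,517.86.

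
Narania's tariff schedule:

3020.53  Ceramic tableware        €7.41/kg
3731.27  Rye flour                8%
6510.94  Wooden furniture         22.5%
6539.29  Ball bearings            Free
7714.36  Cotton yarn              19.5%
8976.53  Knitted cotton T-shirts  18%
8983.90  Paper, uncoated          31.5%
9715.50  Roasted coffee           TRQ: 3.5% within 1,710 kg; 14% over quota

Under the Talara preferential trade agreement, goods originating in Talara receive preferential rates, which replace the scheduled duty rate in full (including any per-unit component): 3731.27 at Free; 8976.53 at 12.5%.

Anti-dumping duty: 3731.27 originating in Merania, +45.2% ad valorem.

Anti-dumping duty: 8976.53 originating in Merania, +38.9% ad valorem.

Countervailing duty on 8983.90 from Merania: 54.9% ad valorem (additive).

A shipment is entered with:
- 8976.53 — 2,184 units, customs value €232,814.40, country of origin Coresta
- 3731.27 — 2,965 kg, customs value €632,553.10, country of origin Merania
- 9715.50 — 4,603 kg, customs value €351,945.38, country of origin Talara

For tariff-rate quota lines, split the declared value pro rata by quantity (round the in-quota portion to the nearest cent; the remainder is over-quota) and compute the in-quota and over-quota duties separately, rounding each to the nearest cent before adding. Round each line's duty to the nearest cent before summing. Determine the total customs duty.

Line 1 (8976.53, Coresta, 2,184 units, €232,814.40):
Base rate for 8976.53 is 18%.
8976.53 has an FTA preferential rate, but origin Coresta is not Talara; base rate stands.
The additional-duty order on 8976.53 targets Merania, not Coresta; it does not apply.
Duty = €232,814.40 × 18% = €41,906.59.
Line 2 (3731.27, Merania, 2,965 kg, €632,553.10):
Base rate for 3731.27 is 8%.
3731.27 has an FTA preferential rate, but origin Merania is not Talara; base rate stands.
Additional duty on 3731.27 from Merania: +45.2%. Applied ad valorem rate: 8% + 45.2% = 53.2%.
Duty = €632,553.10 × 53.2% = €336,518.25.
Line 3 (9715.50, Talara, 4,603 kg, €351,945.38):
Code 9715.50 is under a tariff-rate quota (threshold 1,710 kg). In-quota: 1,710 kg at 3.5%; over-quota: 2,893 kg at 14%.
Pro-rata value split: in-quota = €351,945.38 × 1,710/4,603 = €130,746.60; over-quota = €351,945.38 − €130,746.60 = €221,198.78.
In-quota duty = €130,746.60 × 3.5% = €4,576.13. Over-quota duty = €221,198.78 × 14% = €30,967.83.
Line duty = €4,576.13 + €30,967.83 = €35,543.96.
Total = €41,906.59 + €336,518.25 + €35,543.96 = €413,968.80.

€413,968.80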